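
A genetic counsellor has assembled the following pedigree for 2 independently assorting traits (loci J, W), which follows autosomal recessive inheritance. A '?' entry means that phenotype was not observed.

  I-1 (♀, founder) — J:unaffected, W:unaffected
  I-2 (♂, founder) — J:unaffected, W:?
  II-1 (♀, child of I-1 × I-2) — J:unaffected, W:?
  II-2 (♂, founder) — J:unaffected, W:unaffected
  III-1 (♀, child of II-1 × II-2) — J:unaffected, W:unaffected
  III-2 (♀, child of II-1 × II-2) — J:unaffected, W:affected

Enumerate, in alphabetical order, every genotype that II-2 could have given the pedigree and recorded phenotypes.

II-2 ∈ {JJ Ww, Jj Ww}

J/I-1 un ·: JJ|Jj
J/I-2 un ·: JJ|Jj
J/II-1 un I-1×I-2: JJ|Jj
J/II-2 un ·: JJ|Jj
J/III-1 un II-1×II-2: JJ|Jj
J/III-2 un II-1×II-2: JJ|Jj
⇒ J over [I-1,I-2,II-1,II-2,III-1,III-2]: 44 consistent
W/I-1 un ·: WW|Ww
W/I-2 ? ·: WW|Ww|ww
W/II-1 ? I-1×I-2: Ww|ww
W/II-2 un ·: Ww
W/III-1 un II-1×II-2: WW|Ww
W/III-2 aff II-1×II-2: ww
⇒ W over [I-1,I-2,II-1,II-2,III-1,III-2]: 12 consistent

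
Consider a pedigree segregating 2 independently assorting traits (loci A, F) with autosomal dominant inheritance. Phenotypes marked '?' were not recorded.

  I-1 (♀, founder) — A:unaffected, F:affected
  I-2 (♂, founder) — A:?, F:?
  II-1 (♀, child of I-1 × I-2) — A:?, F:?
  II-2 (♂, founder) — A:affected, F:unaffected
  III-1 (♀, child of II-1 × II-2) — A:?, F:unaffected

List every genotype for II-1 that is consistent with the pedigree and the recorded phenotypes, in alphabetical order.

II-1 ∈ {Aa Ff, Aa ff, aa Ff, aa ff}

A/I-1 un ·: aa
A/I-2 ? ·: aa|Aa|AA
A/II-1 ? I-1×I-2: aa|Aa
A/II-2 aff ·: Aa|AA
A/III-1 ? II-1×II-2: aa|Aa|AA
⇒ A over [I-1,I-2,II-1,II-2,III-1]: 16 consistent
F/I-1 aff ·: Ff|FF
F/I-2 ? ·: ff|Ff|FF
F/II-1 ? I-1×I-2: ff|Ff
F/II-2 un ·: ff
F/III-1 un II-1×II-2: ff
⇒ F over [I-1,I-2,II-1,II-2,III-1]: 7 consistent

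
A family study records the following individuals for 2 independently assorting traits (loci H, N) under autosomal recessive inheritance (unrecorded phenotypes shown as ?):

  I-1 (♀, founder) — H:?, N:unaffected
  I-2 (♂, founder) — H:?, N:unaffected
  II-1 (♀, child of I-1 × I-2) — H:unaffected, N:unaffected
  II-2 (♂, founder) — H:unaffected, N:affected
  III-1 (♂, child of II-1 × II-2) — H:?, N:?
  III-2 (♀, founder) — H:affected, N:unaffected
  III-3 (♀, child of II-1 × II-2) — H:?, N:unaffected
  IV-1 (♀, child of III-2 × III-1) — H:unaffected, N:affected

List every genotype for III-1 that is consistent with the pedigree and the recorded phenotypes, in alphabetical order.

H/I-1 ? ·: HH|Hh|hh
H/I-2 ? ·: HH|Hh|hh
H/II-1 un I-1×I-2: HH|Hh
H/II-2 un ·: HH|Hh
H/III-1 ? II-1×II-2: HH|Hh
H/III-2 aff ·: hh
H/III-3 ? II-1×II-2: HH|Hh|hh
H/IV-1 un III-2×III-1: Hh
⇒ H over [I-1,I-2,II-1,II-2,III-1,III-2,III-3,IV-1]: 90 consistent
N/I-1 un ·: NN|Nn
N/I-2 un ·: NN|Nn
N/II-1 un I-1×I-2: NN|Nn
N/II-2 aff ·: nn
N/III-1 ? II-1×II-2: Nn|nn
N/III-2 un ·: Nn
N/III-3 un II-1×II-2: Nn
N/IV-1 aff III-2×III-1: nn
⇒ N over [I-1,I-2,II-1,II-2,III-1,III-2,III-3,IV-1]: 10 consistent

III-1 ∈ {HH Nn, HH nn, Hh Nn, Hh nn}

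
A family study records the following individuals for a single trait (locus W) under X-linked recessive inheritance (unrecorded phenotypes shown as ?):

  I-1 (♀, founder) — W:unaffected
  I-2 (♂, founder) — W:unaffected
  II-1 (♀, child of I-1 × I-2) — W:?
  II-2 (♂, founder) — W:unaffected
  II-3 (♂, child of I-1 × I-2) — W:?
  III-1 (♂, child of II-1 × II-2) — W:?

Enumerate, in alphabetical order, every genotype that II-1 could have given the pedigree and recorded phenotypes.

W/I-1 un ·: X^WX^W|X^WX^w
W/I-2 un ·: X^WY
W/II-1 ? I-1×I-2: X^WX^W|X^WX^w
W/II-2 un ·: X^WY
W/II-3 ? I-1×I-2: X^WY|X^wY
W/III-1 ? II-1×II-2: X^WY|X^wY
⇒ W over [I-1,I-2,II-1,II-2,II-3,III-1]: 7 consistent

II-1 ∈ {X^WX^W, X^WX^w}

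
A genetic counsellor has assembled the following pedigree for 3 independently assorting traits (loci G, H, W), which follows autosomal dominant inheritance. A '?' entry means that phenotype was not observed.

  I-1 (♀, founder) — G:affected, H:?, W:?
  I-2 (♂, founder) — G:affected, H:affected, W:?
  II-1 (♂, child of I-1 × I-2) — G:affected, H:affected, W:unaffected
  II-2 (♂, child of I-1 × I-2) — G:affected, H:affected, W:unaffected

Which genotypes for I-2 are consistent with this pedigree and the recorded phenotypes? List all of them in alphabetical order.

G/I-1 aff ·: Gg|GG
G/I-2 aff ·: Gg|GG
G/II-1 aff I-1×I-2: Gg|GG
G/II-2 aff I-1×I-2: Gg|GG
⇒ G over [I-1,I-2,II-1,II-2]: 13 consistent
H/I-1 ? ·: hh|Hh|HH
H/I-2 aff ·: Hh|HH
H/II-1 aff I-1×I-2: Hh|HH
H/II-2 aff I-1×I-2: Hh|HH
⇒ H over [I-1,I-2,II-1,II-2]: 15 consistent
W/I-1 ? ·: ww|Ww
W/I-2 ? ·: ww|Ww
W/II-1 un I-1×I-2: ww
W/II-2 un I-1×I-2: ww
⇒ W over [I-1,I-2,II-1,II-2]: 4 consistent

I-2 ∈ {GG HH Ww, GG HH ww, GG Hh Ww, GG Hh ww, Gg HH Ww, Gg HH ww, Gg Hh Ww, Gg Hh ww}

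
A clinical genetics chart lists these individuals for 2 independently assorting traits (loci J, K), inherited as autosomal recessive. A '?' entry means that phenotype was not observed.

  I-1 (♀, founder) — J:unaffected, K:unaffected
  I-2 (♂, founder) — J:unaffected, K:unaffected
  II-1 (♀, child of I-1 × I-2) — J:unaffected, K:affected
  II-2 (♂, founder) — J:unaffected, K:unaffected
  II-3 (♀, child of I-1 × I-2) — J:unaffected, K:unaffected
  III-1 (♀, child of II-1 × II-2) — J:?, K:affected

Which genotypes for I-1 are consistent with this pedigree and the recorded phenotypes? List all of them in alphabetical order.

I-1 ∈ {JJ Kk, Jj Kk}

J/I-1 un ·: JJ|Jj
J/I-2 un ·: JJ|Jj
J/II-1 un I-1×I-2: JJ|Jj
J/II-2 un ·: JJ|Jj
J/II-3 un I-1×I-2: JJ|Jj
J/III-1 ? II-1×II-2: JJ|Jj|jj
⇒ J over [I-1,I-2,II-1,II-2,II-3,III-1]: 51 consistent
K/I-1 un ·: Kk
K/I-2 un ·: Kk
K/II-1 aff I-1×I-2: kk
K/II-2 un ·: Kk
K/II-3 un I-1×I-2: KK|Kk
K/III-1 aff II-1×II-2: kk
⇒ K over [I-1,I-2,II-1,II-2,II-3,III-1]: 2 consistent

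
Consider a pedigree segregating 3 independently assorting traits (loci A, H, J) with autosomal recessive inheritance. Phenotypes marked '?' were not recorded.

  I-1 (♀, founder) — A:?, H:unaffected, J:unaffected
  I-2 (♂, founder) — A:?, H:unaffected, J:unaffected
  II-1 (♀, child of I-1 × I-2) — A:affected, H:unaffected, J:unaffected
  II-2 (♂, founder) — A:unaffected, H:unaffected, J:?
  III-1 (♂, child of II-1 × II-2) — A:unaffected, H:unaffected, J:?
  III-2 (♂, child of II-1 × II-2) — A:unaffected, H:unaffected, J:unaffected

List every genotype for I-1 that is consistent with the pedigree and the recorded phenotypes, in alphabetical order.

I-1 ∈ {Aa HH JJ, Aa HH Jj, Aa Hh JJ, Aa Hh Jj, aa HH JJ, aa HH Jj, aa Hh JJ, aa Hh Jj}

A/I-1 ? ·: Aa|aa
A/I-2 ? ·: Aa|aa
A/II-1 aff I-1×I-2: aa
A/II-2 un ·: AA|Aa
A/III-1 un II-1×II-2: Aa
A/III-2 un II-1×II-2: Aa
⇒ A over [I-1,I-2,II-1,II-2,III-1,III-2]: 8 consistent
H/I-1 un ·: HH|Hh
H/I-2 un ·: HH|Hh
H/II-1 un I-1×I-2: HH|Hh
H/II-2 un ·: HH|Hh
H/III-1 un II-1×II-2: HH|Hh
H/III-2 un II-1×II-2: HH|Hh
⇒ H over [I-1,I-2,II-1,II-2,III-1,III-2]: 44 consistent
J/I-1 un ·: JJ|Jj
J/I-2 un ·: JJ|Jj
J/II-1 un I-1×I-2: JJ|Jj
J/II-2 ? ·: JJ|Jj|jj
J/III-1 ? II-1×II-2: JJ|Jj|jj
J/III-2 un II-1×II-2: JJ|Jj
⇒ J over [I-1,I-2,II-1,II-2,III-1,III-2]: 60 consistent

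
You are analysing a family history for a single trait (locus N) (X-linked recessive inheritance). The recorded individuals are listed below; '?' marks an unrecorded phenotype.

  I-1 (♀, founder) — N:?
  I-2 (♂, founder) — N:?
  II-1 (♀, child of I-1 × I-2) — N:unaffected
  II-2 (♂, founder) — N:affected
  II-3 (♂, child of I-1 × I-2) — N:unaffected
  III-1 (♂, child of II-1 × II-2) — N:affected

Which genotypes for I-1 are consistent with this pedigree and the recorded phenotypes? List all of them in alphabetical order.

N/I-1 ? ·: X^NX^N|X^NX^n
N/I-2 ? ·: X^NY|X^nY
N/II-1 un I-1×I-2: X^NX^n
N/II-2 aff ·: X^nY
N/II-3 un I-1×I-2: X^NY
N/III-1 aff II-1×II-2: X^nY
⇒ N over [I-1,I-2,II-1,II-2,II-3,III-1]: 3 consistent

I-1 ∈ {X^NX^N, X^NX^n}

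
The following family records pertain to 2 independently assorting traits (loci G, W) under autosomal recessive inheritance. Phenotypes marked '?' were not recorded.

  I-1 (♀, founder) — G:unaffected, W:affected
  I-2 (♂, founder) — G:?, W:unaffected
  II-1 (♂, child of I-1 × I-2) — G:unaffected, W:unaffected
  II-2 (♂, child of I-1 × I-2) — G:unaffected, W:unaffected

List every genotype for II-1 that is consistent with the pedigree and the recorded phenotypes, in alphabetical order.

G/I-1 un ·: GG|Gg
G/I-2 ? ·: GG|Gg|gg
G/II-1 un I-1×I-2: GG|Gg
G/II-2 un I-1×I-2: GG|Gg
⇒ G over [I-1,I-2,II-1,II-2]: 15 consistent
W/I-1 aff ·: ww
W/I-2 un ·: WW|Ww
W/II-1 un I-1×I-2: Ww
W/II-2 un I-1×I-2: Ww
⇒ W over [I-1,I-2,II-1,II-2]: 2 consistent

II-1 ∈ {GG Ww, Gg Ww}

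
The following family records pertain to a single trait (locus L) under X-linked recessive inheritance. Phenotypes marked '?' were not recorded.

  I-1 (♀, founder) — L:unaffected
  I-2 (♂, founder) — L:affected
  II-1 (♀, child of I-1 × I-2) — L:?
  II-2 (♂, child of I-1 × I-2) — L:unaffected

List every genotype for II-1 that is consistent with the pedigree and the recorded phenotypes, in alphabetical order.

L/I-1 un ·: X^LX^L|X^LX^l
L/I-2 aff ·: X^lY
L/II-1 ? I-1×I-2: X^LX^l|X^lX^l
L/II-2 un I-1×I-2: X^LY
⇒ L over [I-1,I-2,II-1,II-2]: 3 consistent

II-1 ∈ {X^LX^l, X^lX^l}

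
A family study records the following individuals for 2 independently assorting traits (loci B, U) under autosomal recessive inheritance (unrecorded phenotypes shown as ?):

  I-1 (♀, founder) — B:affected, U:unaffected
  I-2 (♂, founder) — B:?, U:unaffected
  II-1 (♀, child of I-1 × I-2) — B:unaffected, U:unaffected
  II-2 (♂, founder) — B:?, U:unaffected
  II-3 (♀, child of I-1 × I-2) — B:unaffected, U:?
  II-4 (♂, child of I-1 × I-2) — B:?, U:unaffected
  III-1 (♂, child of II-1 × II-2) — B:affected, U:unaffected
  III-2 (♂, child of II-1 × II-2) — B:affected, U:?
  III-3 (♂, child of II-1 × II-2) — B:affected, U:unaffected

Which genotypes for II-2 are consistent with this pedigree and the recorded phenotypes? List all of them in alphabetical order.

II-2 ∈ {Bb UU, Bb Uu, bb UU, bb Uu}

B/I-1 aff ·: bb
B/I-2 ? ·: BB|Bb
B/II-1 un I-1×I-2: Bb
B/II-2 ? ·: Bb|bb
B/II-3 un I-1×I-2: Bb
B/II-4 ? I-1×I-2: Bb|bb
B/III-1 aff II-1×II-2: bb
B/III-2 aff II-1×II-2: bb
B/III-3 aff II-1×II-2: bb
⇒ B over [I-1,I-2,II-1,II-2,II-3,II-4,III-1,III-2,III-3]: 6 consistent
U/I-1 un ·: UU|Uu
U/I-2 un ·: UU|Uu
U/II-1 un I-1×I-2: UU|Uu
U/II-2 un ·: UU|Uu
U/II-3 ? I-1×I-2: UU|Uu|uu
U/II-4 un I-1×I-2: UU|Uu
U/III-1 un II-1×II-2: UU|Uu
U/III-2 ? II-1×II-2: UU|Uu|uu
U/III-3 un II-1×II-2: UU|Uu
⇒ U over [I-1,I-2,II-1,II-2,II-3,II-4,III-1,III-2,III-3]: 415 consistent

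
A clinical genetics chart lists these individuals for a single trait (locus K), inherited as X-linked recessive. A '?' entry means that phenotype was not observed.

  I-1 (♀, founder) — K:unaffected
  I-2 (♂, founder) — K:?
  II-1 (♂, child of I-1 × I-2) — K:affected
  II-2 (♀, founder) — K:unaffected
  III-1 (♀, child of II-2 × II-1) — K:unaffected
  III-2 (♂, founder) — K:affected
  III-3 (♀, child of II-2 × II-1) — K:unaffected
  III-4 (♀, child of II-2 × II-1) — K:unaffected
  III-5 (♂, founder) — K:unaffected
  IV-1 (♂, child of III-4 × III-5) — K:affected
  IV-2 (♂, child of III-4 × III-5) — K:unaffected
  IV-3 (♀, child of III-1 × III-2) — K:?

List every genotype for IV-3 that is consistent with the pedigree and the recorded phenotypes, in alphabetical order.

IV-3 ∈ {X^KX^k, X^kX^k}

K/I-1 un ·: X^KX^k
K/I-2 ? ·: X^KY|X^kY
K/II-1 aff I-1×I-2: X^kY
K/II-2 un ·: X^KX^K|X^KX^k
K/III-1 un II-2×II-1: X^KX^k
K/III-2 aff ·: X^kY
K/III-3 un II-2×II-1: X^KX^k
K/III-4 un II-2×II-1: X^KX^k
K/III-5 un ·: X^KY
K/IV-1 aff III-4×III-5: X^kY
K/IV-2 un III-4×III-5: X^KY
K/IV-3 ? III-1×III-2: X^KX^k|X^kX^k
⇒ K over [I-1,I-2,II-1,II-2,III-1,III-2,III-3,III-4,III-5,IV-1,IV-2,IV-3]: 8 consistent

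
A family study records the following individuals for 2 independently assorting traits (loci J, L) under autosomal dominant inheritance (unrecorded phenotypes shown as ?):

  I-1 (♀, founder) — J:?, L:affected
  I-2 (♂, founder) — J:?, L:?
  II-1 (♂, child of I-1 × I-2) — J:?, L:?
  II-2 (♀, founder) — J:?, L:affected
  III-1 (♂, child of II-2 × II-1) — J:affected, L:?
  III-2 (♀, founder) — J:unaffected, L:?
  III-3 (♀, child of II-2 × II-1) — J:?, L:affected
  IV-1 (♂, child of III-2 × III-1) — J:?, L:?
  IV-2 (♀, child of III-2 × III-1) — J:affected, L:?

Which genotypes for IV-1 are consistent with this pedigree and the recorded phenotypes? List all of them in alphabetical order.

IV-1 ∈ {Jj LL, Jj Ll, Jj ll, jj LL, jj Ll, jj ll}

J/I-1 ? ·: jj|Jj|JJ
J/I-2 ? ·: jj|Jj|JJ
J/II-1 ? I-1×I-2: jj|Jj|JJ
J/II-2 ? ·: jj|Jj|JJ
J/III-1 aff II-2×II-1: Jj|JJ
J/III-2 un ·: jj
J/III-3 ? II-2×II-1: jj|Jj|JJ
J/IV-1 ? III-2×III-1: jj|Jj
J/IV-2 aff III-2×III-1: Jj
⇒ J over [I-1,I-2,II-1,II-2,III-1,III-2,III-3,IV-1,IV-2]: 193 consistent
L/I-1 aff ·: Ll|LL
L/I-2 ? ·: ll|Ll|LL
L/II-1 ? I-1×I-2: ll|Ll|LL
L/II-2 aff ·: Ll|LL
L/III-1 ? II-2×II-1: ll|Ll|LL
L/III-2 ? ·: ll|Ll|LL
L/III-3 aff II-2×II-1: Ll|LL
L/IV-1 ? III-2×III-1: ll|Ll|LL
L/IV-2 ? III-2×III-1: ll|Ll|LL
⇒ L over [I-1,I-2,II-1,II-2,III-1,III-2,III-3,IV-1,IV-2]: 808 consistent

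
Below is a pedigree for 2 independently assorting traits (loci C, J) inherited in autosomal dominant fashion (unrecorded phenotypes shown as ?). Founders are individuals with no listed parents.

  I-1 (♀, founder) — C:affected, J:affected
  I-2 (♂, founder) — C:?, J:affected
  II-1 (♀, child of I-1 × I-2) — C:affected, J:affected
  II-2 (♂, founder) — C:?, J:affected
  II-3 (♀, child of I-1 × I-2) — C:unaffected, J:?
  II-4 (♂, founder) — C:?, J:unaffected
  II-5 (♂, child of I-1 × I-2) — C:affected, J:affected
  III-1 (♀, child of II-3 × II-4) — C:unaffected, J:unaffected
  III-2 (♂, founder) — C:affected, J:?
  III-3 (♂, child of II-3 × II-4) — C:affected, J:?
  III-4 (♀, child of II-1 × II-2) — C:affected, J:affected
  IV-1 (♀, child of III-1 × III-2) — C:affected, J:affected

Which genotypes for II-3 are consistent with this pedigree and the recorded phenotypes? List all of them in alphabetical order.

C/I-1 aff ·: Cc
C/I-2 ? ·: cc|Cc
C/II-1 aff I-1×I-2: Cc|CC
C/II-2 ? ·: cc|Cc|CC
C/II-3 un I-1×I-2: cc
C/II-4 ? ·: Cc
C/II-5 aff I-1×I-2: Cc|CC
C/III-1 un II-3×II-4: cc
C/III-2 aff ·: Cc|CC
C/III-3 aff II-3×II-4: Cc
C/III-4 aff II-1×II-2: Cc|CC
C/IV-1 aff III-1×III-2: Cc
⇒ C over [I-1,I-2,II-1,II-2,II-3,II-4,II-5,III-1,III-2,III-3,III-4,IV-1]: 46 consistent
J/I-1 aff ·: Jj|JJ
J/I-2 aff ·: Jj|JJ
J/II-1 aff I-1×I-2: Jj|JJ
J/II-2 aff ·: Jj|JJ
J/II-3 ? I-1×I-2: jj|Jj
J/II-4 un ·: jj
J/II-5 aff I-1×I-2: Jj|JJ
J/III-1 un II-3×II-4: jj
J/III-2 ? ·: Jj|JJ
J/III-3 ? II-3×II-4: jj|Jj
J/III-4 aff II-1×II-2: Jj|JJ
J/IV-1 aff III-1×III-2: Jj
⇒ J over [I-1,I-2,II-1,II-2,II-3,II-4,II-5,III-1,III-2,III-3,III-4,IV-1]: 196 consistent

II-3 ∈ {cc Jj, cc jj}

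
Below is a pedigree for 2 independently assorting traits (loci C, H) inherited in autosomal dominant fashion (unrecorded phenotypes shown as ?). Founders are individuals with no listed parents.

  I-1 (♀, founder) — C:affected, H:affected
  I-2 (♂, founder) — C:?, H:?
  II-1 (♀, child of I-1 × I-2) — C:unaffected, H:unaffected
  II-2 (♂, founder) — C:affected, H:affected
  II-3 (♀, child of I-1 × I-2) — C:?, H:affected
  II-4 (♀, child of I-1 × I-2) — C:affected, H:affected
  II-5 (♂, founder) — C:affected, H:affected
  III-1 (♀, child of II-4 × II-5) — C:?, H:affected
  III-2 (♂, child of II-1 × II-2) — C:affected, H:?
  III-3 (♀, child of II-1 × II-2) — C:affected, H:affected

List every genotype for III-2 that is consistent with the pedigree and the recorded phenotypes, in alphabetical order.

C/I-1 aff ·: Cc
C/I-2 ? ·: cc|Cc
C/II-1 un I-1×I-2: cc
C/II-2 aff ·: Cc|CC
C/II-3 ? I-1×I-2: cc|Cc|CC
C/II-4 aff I-1×I-2: Cc|CC
C/II-5 aff ·: Cc|CC
C/III-1 ? II-4×II-5: cc|Cc|CC
C/III-2 aff II-1×II-2: Cc
C/III-3 aff II-1×II-2: Cc
⇒ C over [I-1,I-2,II-1,II-2,II-3,II-4,II-5,III-1,III-2,III-3]: 68 consistent
H/I-1 aff ·: Hh
H/I-2 ? ·: hh|Hh
H/II-1 un I-1×I-2: hh
H/II-2 aff ·: Hh|HH
H/II-3 aff I-1×I-2: Hh|HH
H/II-4 aff I-1×I-2: Hh|HH
H/II-5 aff ·: Hh|HH
H/III-1 aff II-4×II-5: Hh|HH
H/III-2 ? II-1×II-2: hh|Hh
H/III-3 aff II-1×II-2: Hh
⇒ H over [I-1,I-2,II-1,II-2,II-3,II-4,II-5,III-1,III-2,III-3]: 54 consistent

III-2 ∈ {Cc Hh, Cc hh}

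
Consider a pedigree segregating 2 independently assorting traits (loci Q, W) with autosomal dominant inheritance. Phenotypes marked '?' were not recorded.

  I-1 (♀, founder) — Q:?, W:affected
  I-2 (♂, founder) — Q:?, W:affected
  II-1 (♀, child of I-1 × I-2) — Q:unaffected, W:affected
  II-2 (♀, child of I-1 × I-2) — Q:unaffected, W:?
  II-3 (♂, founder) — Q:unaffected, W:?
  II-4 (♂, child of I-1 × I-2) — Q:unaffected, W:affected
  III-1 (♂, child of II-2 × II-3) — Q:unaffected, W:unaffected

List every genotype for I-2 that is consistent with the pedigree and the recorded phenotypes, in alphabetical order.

Q/I-1 ? ·: qq|Qq
Q/I-2 ? ·: qq|Qq
Q/II-1 un I-1×I-2: qq
Q/II-2 un I-1×I-2: qq
Q/II-3 un ·: qq
Q/II-4 un I-1×I-2: qq
Q/III-1 un II-2×II-3: qq
⇒ Q over [I-1,I-2,II-1,II-2,II-3,II-4,III-1]: 4 consistent
W/I-1 aff ·: Ww|WW
W/I-2 aff ·: Ww|WW
W/II-1 aff I-1×I-2: Ww|WW
W/II-2 ? I-1×I-2: ww|Ww
W/II-3 ? ·: ww|Ww
W/II-4 aff I-1×I-2: Ww|WW
W/III-1 un II-2×II-3: ww
⇒ W over [I-1,I-2,II-1,II-2,II-3,II-4,III-1]: 32 consistent

I-2 ∈ {Qq WW, Qq Ww, qq WW, qq Ww}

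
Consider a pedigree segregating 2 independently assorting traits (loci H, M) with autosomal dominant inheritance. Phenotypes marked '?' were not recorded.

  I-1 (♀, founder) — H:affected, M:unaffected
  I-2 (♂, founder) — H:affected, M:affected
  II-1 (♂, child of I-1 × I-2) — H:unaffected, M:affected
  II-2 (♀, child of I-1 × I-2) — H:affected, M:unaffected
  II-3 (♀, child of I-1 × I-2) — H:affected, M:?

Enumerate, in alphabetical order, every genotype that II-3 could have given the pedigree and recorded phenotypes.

H/I-1 aff ·: Hh
H/I-2 aff ·: Hh
H/II-1 un I-1×I-2: hh
H/II-2 aff I-1×I-2: Hh|HH
H/II-3 aff I-1×I-2: Hh|HH
⇒ H over [I-1,I-2,II-1,II-2,II-3]: 4 consistent
M/I-1 un ·: mm
M/I-2 aff ·: Mm
M/II-1 aff I-1×I-2: Mm
M/II-2 un I-1×I-2: mm
M/II-3 ? I-1×I-2: mm|Mm
⇒ M over [I-1,I-2,II-1,II-2,II-3]: 2 consistent

II-3 ∈ {HH Mm, HH mm, Hh Mm, Hh mm}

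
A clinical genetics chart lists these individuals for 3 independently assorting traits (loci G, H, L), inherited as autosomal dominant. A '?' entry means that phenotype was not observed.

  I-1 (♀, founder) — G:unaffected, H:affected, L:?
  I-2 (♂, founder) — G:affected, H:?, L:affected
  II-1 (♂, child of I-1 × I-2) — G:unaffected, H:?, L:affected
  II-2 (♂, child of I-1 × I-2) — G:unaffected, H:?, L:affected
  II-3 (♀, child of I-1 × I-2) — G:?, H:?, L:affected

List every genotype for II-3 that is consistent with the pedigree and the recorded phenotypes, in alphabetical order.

II-3 ∈ {Gg HH LL, Gg HH Ll, Gg Hh LL, Gg Hh Ll, Gg hh LL, Gg hh Ll, gg HH LL, gg HH Ll, gg Hh LL, gg Hh Ll, gg hh LL, gg hh Ll}

G/I-1 un ·: gg
G/I-2 aff ·: Gg
G/II-1 un I-1×I-2: gg
G/II-2 un I-1×I-2: gg
G/II-3 ? I-1×I-2: gg|Gg
⇒ G over [I-1,I-2,II-1,II-2,II-3]: 2 consistent
H/I-1 aff ·: Hh|HH
H/I-2 ? ·: hh|Hh|HH
H/II-1 ? I-1×I-2: hh|Hh|HH
H/II-2 ? I-1×I-2: hh|Hh|HH
H/II-3 ? I-1×I-2: hh|Hh|HH
⇒ H over [I-1,I-2,II-1,II-2,II-3]: 53 consistent
L/I-1 ? ·: ll|Ll|LL
L/I-2 aff ·: Ll|LL
L/II-1 aff I-1×I-2: Ll|LL
L/II-2 aff I-1×I-2: Ll|LL
L/II-3 aff I-1×I-2: Ll|LL
⇒ L over [I-1,I-2,II-1,II-2,II-3]: 27 consistent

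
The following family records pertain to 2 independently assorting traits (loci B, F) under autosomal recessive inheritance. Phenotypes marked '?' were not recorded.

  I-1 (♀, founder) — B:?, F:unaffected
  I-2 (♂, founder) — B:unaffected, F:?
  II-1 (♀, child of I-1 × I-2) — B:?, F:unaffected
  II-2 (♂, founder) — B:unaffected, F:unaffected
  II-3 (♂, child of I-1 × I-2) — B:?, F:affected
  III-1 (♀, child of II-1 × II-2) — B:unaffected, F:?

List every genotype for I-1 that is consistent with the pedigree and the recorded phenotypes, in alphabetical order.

B/I-1 ? ·: BB|Bb|bb
B/I-2 un ·: BB|Bb
B/II-1 ? I-1×I-2: BB|Bb|bb
B/II-2 un ·: BB|Bb
B/II-3 ? I-1×I-2: BB|Bb|bb
B/III-1 un II-1×II-2: BB|Bb
⇒ B over [I-1,I-2,II-1,II-2,II-3,III-1]: 74 consistent
F/I-1 un ·: Ff
F/I-2 ? ·: Ff|ff
F/II-1 un I-1×I-2: FF|Ff
F/II-2 un ·: FF|Ff
F/II-3 aff I-1×I-2: ff
F/III-1 ? II-1×II-2: FF|Ff|ff
⇒ F over [I-1,I-2,II-1,II-2,II-3,III-1]: 13 consistent

I-1 ∈ {BB Ff, Bb Ff, bb Ff}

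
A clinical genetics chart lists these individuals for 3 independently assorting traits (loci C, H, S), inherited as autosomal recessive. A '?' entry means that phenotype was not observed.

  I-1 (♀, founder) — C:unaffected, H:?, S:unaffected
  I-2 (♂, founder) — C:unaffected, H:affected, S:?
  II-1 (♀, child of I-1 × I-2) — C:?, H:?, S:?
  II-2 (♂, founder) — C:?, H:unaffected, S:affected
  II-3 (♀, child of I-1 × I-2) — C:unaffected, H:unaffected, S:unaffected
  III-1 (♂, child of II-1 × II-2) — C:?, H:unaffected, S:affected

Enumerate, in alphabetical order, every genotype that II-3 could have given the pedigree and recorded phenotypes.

C/I-1 un ·: CC|Cc
C/I-2 un ·: CC|Cc
C/II-1 ? I-1×I-2: CC|Cc|cc
C/II-2 ? ·: CC|Cc|cc
C/II-3 un I-1×I-2: CC|Cc
C/III-1 ? II-1×II-2: CC|Cc|cc
⇒ C over [I-1,I-2,II-1,II-2,II-3,III-1]: 78 consistent
H/I-1 ? ·: HH|Hh
H/I-2 aff ·: hh
H/II-1 ? I-1×I-2: Hh|hh
H/II-2 un ·: HH|Hh
H/II-3 un I-1×I-2: Hh
H/III-1 un II-1×II-2: HH|Hh
⇒ H over [I-1,I-2,II-1,II-2,II-3,III-1]: 10 consistent
S/I-1 un ·: SS|Ss
S/I-2 ? ·: SS|Ss|ss
S/II-1 ? I-1×I-2: Ss|ss
S/II-2 aff ·: ss
S/II-3 un I-1×I-2: SS|Ss
S/III-1 aff II-1×II-2: ss
⇒ S over [I-1,I-2,II-1,II-2,II-3,III-1]: 11 consistent

II-3 ∈ {CC Hh SS, CC Hh Ss, Cc Hh SS, Cc Hh Ss}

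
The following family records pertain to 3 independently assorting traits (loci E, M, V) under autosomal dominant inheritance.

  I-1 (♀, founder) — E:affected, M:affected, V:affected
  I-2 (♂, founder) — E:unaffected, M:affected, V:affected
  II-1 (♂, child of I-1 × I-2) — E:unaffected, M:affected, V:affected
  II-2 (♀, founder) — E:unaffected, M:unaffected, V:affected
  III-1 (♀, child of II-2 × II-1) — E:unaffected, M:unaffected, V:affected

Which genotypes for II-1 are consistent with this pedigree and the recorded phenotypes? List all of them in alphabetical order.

II-1 ∈ {ee Mm VV, ee Mm Vv}

E/I-1 aff ·: Ee
E/I-2 un ·: ee
E/II-1 un I-1×I-2: ee
E/II-2 un ·: ee
E/III-1 un II-2×II-1: ee
⇒ E over [I-1,I-2,II-1,II-2,III-1]: 1 consistent
M/I-1 aff ·: Mm|MM
M/I-2 aff ·: Mm|MM
M/II-1 aff I-1×I-2: Mm
M/II-2 un ·: mm
M/III-1 un II-2×II-1: mm
⇒ M over [I-1,I-2,II-1,II-2,III-1]: 3 consistent
V/I-1 aff ·: Vv|VV
V/I-2 aff ·: Vv|VV
V/II-1 aff I-1×I-2: Vv|VV
V/II-2 aff ·: Vv|VV
V/III-1 aff II-2×II-1: Vv|VV
⇒ V over [I-1,I-2,II-1,II-2,III-1]: 24 consistent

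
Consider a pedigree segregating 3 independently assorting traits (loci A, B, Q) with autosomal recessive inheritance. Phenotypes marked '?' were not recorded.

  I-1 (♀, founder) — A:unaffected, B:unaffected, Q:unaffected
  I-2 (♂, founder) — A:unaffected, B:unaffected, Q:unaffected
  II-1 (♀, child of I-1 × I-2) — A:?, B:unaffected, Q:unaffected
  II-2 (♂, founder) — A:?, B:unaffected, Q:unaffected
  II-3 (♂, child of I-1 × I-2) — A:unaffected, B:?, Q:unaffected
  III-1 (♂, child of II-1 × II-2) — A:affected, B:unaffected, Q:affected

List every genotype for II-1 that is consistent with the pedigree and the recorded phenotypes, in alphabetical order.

A/I-1 un ·: AA|Aa
A/I-2 un ·: AA|Aa
A/II-1 ? I-1×I-2: Aa|aa
A/II-2 ? ·: Aa|aa
A/II-3 un I-1×I-2: AA|Aa
A/III-1 aff II-1×II-2: aa
⇒ A over [I-1,I-2,II-1,II-2,II-3,III-1]: 16 consistent
B/I-1 un ·: BB|Bb
B/I-2 un ·: BB|Bb
B/II-1 un I-1×I-2: BB|Bb
B/II-2 un ·: BB|Bb
B/II-3 ? I-1×I-2: BB|Bb|bb
B/III-1 un II-1×II-2: BB|Bb
⇒ B over [I-1,I-2,II-1,II-2,II-3,III-1]: 52 consistent
Q/I-1 un ·: QQ|Qq
Q/I-2 un ·: QQ|Qq
Q/II-1 un I-1×I-2: Qq
Q/II-2 un ·: Qq
Q/II-3 un I-1×I-2: QQ|Qq
Q/III-1 aff II-1×II-2: qq
⇒ Q over [I-1,I-2,II-1,II-2,II-3,III-1]: 6 consistent

II-1 ∈ {Aa BB Qq, Aa Bb Qq, aa BB Qq, aa Bb Qq}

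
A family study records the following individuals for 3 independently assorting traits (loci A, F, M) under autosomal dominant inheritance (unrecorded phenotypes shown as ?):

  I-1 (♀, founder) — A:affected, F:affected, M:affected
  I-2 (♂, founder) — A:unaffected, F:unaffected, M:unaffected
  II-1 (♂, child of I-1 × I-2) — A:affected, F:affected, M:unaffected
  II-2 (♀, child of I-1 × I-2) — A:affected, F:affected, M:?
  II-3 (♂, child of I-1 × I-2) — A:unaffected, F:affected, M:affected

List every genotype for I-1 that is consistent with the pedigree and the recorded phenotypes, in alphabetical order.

I-1 ∈ {Aa FF Mm, Aa Ff Mm}

A/I-1 aff ·: Aa
A/I-2 un ·: aa
A/II-1 aff I-1×I-2: Aa
A/II-2 aff I-1×I-2: Aa
A/II-3 un I-1×I-2: aa
⇒ A over [I-1,I-2,II-1,II-2,II-3]: 1 consistent
F/I-1 aff ·: Ff|FF
F/I-2 un ·: ff
F/II-1 aff I-1×I-2: Ff
F/II-2 aff I-1×I-2: Ff
F/II-3 aff I-1×I-2: Ff
⇒ F over [I-1,I-2,II-1,II-2,II-3]: 2 consistent
M/I-1 aff ·: Mm
M/I-2 un ·: mm
M/II-1 un I-1×I-2: mm
M/II-2 ? I-1×I-2: mm|Mm
M/II-3 aff I-1×I-2: Mm
⇒ M over [I-1,I-2,II-1,II-2,II-3]: 2 consistent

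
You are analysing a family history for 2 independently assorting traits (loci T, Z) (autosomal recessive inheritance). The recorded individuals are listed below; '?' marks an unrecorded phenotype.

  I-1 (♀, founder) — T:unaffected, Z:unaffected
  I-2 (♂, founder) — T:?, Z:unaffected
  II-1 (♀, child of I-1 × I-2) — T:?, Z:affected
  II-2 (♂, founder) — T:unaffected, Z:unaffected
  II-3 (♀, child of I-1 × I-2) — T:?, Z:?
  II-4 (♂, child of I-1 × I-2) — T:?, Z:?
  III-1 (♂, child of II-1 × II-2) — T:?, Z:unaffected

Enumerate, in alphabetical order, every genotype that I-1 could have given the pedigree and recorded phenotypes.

T/I-1 un ·: TT|Tt
T/I-2 ? ·: TT|Tt|tt
T/II-1 ? I-1×I-2: TT|Tt|tt
T/II-2 un ·: TT|Tt
T/II-3 ? I-1×I-2: TT|Tt|tt
T/II-4 ? I-1×I-2: TT|Tt|tt
T/III-1 ? II-1×II-2: TT|Tt|tt
⇒ T over [I-1,I-2,II-1,II-2,II-3,II-4,III-1]: 203 consistent
Z/I-1 un ·: Zz
Z/I-2 un ·: Zz
Z/II-1 aff I-1×I-2: zz
Z/II-2 un ·: ZZ|Zz
Z/II-3 ? I-1×I-2: ZZ|Zz|zz
Z/II-4 ? I-1×I-2: ZZ|Zz|zz
Z/III-1 un II-1×II-2: Zz
⇒ Z over [I-1,I-2,II-1,II-2,II-3,II-4,III-1]: 18 consistent

I-1 ∈ {TT Zz, Tt Zz}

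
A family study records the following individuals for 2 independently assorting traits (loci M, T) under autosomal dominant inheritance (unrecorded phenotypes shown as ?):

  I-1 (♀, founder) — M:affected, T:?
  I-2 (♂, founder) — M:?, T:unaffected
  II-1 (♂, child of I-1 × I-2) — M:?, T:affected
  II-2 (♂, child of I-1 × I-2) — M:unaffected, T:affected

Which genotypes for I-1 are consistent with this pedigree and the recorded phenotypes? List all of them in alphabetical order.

M/I-1 aff ·: Mm
M/I-2 ? ·: mm|Mm
M/II-1 ? I-1×I-2: mm|Mm|MM
M/II-2 un I-1×I-2: mm
⇒ M over [I-1,I-2,II-1,II-2]: 5 consistent
T/I-1 ? ·: Tt|TT
T/I-2 un ·: tt
T/II-1 aff I-1×I-2: Tt
T/II-2 aff I-1×I-2: Tt
⇒ T over [I-1,I-2,II-1,II-2]: 2 consistent

I-1 ∈ {Mm TT, Mm Tt}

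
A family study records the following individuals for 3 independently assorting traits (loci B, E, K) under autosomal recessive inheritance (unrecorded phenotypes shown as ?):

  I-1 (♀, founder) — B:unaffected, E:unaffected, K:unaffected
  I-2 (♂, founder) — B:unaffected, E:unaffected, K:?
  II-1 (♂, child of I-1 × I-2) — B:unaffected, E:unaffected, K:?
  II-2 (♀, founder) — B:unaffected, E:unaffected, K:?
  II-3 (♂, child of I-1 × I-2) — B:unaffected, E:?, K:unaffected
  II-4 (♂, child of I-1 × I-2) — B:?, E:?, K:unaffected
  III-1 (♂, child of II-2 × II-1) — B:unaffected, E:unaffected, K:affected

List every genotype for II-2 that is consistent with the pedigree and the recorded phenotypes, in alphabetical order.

II-2 ∈ {BB EE Kk, BB EE kk, BB Ee Kk, BB Ee kk, Bb EE Kk, Bb EE kk, Bb Ee Kk, Bb Ee kk}

B/I-1 un ·: BB|Bb
B/I-2 un ·: BB|Bb
B/II-1 un I-1×I-2: BB|Bb
B/II-2 un ·: BB|Bb
B/II-3 un I-1×I-2: BB|Bb
B/II-4 ? I-1×I-2: BB|Bb|bb
B/III-1 un II-2×II-1: BB|Bb
⇒ B over [I-1,I-2,II-1,II-2,II-3,II-4,III-1]: 101 consistent
E/I-1 un ·: EE|Ee
E/I-2 un ·: EE|Ee
E/II-1 un I-1×I-2: EE|Ee
E/II-2 un ·: EE|Ee
E/II-3 ? I-1×I-2: EE|Ee|ee
E/II-4 ? I-1×I-2: EE|Ee|ee
E/III-1 un II-2×II-1: EE|Ee
⇒ E over [I-1,I-2,II-1,II-2,II-3,II-4,III-1]: 122 consistent
K/I-1 un ·: KK|Kk
K/I-2 ? ·: KK|Kk|kk
K/II-1 ? I-1×I-2: Kk|kk
K/II-2 ? ·: Kk|kk
K/II-3 un I-1×I-2: KK|Kk
K/II-4 un I-1×I-2: KK|Kk
K/III-1 aff II-2×II-1: kk
⇒ K over [I-1,I-2,II-1,II-2,II-3,II-4,III-1]: 38 consistent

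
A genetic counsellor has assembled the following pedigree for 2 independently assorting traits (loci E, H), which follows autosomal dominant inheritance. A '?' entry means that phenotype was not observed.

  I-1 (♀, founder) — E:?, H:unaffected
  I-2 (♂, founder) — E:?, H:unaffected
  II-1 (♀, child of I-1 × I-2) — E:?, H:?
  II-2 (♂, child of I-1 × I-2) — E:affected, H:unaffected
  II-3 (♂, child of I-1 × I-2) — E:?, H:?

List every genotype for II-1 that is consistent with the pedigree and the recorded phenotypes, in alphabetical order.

II-1 ∈ {EE hh, Ee hh, ee hh}

E/I-1 ? ·: ee|Ee|EE
E/I-2 ? ·: ee|Ee|EE
E/II-1 ? I-1×I-2: ee|Ee|EE
E/II-2 aff I-1×I-2: Ee|EE
E/II-3 ? I-1×I-2: ee|Ee|EE
⇒ E over [I-1,I-2,II-1,II-2,II-3]: 45 consistent
H/I-1 un ·: hh
H/I-2 un ·: hh
H/II-1 ? I-1×I-2: hh
H/II-2 un I-1×I-2: hh
H/II-3 ? I-1×I-2: hh
⇒ H over [I-1,I-2,II-1,II-2,II-3]: 1 consistent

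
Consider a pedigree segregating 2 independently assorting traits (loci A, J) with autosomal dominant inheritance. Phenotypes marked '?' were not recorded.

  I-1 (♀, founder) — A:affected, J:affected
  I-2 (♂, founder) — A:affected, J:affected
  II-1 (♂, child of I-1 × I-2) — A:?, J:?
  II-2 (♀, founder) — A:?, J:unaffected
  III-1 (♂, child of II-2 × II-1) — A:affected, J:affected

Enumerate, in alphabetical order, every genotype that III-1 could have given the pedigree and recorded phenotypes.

III-1 ∈ {AA Jj, Aa Jj}

A/I-1 aff ·: Aa|AA
A/I-2 aff ·: Aa|AA
A/II-1 ? I-1×I-2: aa|Aa|AA
A/II-2 ? ·: aa|Aa|AA
A/III-1 aff II-2×II-1: Aa|AA
⇒ A over [I-1,I-2,II-1,II-2,III-1]: 33 consistent
J/I-1 aff ·: Jj|JJ
J/I-2 aff ·: Jj|JJ
J/II-1 ? I-1×I-2: Jj|JJ
J/II-2 un ·: jj
J/III-1 aff II-2×II-1: Jj
⇒ J over [I-1,I-2,II-1,II-2,III-1]: 7 consistent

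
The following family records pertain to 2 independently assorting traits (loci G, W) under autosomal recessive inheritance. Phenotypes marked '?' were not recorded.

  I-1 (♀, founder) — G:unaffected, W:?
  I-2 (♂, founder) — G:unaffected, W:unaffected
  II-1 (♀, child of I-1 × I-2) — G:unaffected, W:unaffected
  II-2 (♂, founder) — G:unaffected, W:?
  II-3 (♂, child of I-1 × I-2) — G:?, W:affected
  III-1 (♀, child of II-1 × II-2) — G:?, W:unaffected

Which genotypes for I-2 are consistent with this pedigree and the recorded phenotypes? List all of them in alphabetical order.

I-2 ∈ {GG Ww, Gg Ww}

G/I-1 un ·: GG|Gg
G/I-2 un ·: GG|Gg
G/II-1 un I-1×I-2: GG|Gg
G/II-2 un ·: GG|Gg
G/II-3 ? I-1×I-2: GG|Gg|gg
G/III-1 ? II-1×II-2: GG|Gg|gg
⇒ G over [I-1,I-2,II-1,II-2,II-3,III-1]: 59 consistent
W/I-1 ? ·: Ww|ww
W/I-2 un ·: Ww
W/II-1 un I-1×I-2: WW|Ww
W/II-2 ? ·: WW|Ww|ww
W/II-3 aff I-1×I-2: ww
W/III-1 un II-1×II-2: WW|Ww
⇒ W over [I-1,I-2,II-1,II-2,II-3,III-1]: 14 consistent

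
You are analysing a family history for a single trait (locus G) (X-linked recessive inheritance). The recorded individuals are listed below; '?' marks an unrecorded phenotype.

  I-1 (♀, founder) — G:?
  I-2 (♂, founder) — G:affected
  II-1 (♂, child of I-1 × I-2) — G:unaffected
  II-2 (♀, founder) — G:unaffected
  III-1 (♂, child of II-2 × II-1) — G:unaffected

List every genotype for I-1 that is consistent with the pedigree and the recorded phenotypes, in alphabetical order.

G/I-1 ? ·: X^GX^G|X^GX^g
G/I-2 aff ·: X^gY
G/II-1 un I-1×I-2: X^GY
G/II-2 un ·: X^GX^G|X^GX^g
G/III-1 un II-2×II-1: X^GY
⇒ G over [I-1,I-2,II-1,II-2,III-1]: 4 consistent

I-1 ∈ {X^GX^G, X^GX^g}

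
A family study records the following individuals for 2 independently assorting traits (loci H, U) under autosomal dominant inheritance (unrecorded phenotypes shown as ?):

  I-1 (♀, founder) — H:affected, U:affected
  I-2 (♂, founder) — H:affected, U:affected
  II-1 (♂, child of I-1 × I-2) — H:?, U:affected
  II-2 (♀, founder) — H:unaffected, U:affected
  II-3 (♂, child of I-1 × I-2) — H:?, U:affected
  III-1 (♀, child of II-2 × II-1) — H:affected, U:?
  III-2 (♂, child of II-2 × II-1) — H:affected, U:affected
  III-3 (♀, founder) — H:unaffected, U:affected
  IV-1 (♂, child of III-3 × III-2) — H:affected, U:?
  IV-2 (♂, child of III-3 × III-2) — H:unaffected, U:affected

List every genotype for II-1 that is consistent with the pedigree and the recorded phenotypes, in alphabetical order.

H/I-1 aff ·: Hh|HH
H/I-2 aff ·: Hh|HH
H/II-1 ? I-1×I-2: Hh|HH
H/II-2 un ·: hh
H/II-3 ? I-1×I-2: hh|Hh|HH
H/III-1 aff II-2×II-1: Hh
H/III-2 aff II-2×II-1: Hh
H/III-3 un ·: hh
H/IV-1 aff III-3×III-2: Hh
H/IV-2 un III-3×III-2: hh
⇒ H over [I-1,I-2,II-1,II-2,II-3,III-1,III-2,III-3,IV-1,IV-2]: 15 consistent
U/I-1 aff ·: Uu|UU
U/I-2 aff ·: Uu|UU
U/II-1 aff I-1×I-2: Uu|UU
U/II-2 aff ·: Uu|UU
U/II-3 aff I-1×I-2: Uu|UU
U/III-1 ? II-2×II-1: uu|Uu|UU
U/III-2 aff II-2×II-1: Uu|UU
U/III-3 aff ·: Uu|UU
U/IV-1 ? III-3×III-2: uu|Uu|UU
U/IV-2 aff III-3×III-2: Uu|UU
⇒ U over [I-1,I-2,II-1,II-2,II-3,III-1,III-2,III-3,IV-1,IV-2]: 695 consistent

II-1 ∈ {HH UU, HH Uu, Hh UU, Hh Uu}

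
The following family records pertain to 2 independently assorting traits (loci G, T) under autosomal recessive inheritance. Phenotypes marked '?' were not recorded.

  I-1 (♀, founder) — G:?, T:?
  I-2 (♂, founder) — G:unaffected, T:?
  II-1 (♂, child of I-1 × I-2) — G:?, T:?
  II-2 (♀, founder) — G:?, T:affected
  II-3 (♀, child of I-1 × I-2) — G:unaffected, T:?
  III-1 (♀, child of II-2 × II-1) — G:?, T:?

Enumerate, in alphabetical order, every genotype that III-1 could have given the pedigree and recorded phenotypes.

G/I-1 ? ·: GG|Gg|gg
G/I-2 un ·: GG|Gg
G/II-1 ? I-1×I-2: GG|Gg|gg
G/II-2 ? ·: GG|Gg|gg
G/II-3 un I-1×I-2: GG|Gg
G/III-1 ? II-2×II-1: GG|Gg|gg
⇒ G over [I-1,I-2,II-1,II-2,II-3,III-1]: 96 consistent
T/I-1 ? ·: TT|Tt|tt
T/I-2 ? ·: TT|Tt|tt
T/II-1 ? I-1×I-2: TT|Tt|tt
T/II-2 aff ·: tt
T/II-3 ? I-1×I-2: TT|Tt|tt
T/III-1 ? II-2×II-1: Tt|tt
⇒ T over [I-1,I-2,II-1,II-2,II-3,III-1]: 42 consistent

III-1 ∈ {GG Tt, GG tt, Gg Tt, Gg tt, gg Tt, gg tt}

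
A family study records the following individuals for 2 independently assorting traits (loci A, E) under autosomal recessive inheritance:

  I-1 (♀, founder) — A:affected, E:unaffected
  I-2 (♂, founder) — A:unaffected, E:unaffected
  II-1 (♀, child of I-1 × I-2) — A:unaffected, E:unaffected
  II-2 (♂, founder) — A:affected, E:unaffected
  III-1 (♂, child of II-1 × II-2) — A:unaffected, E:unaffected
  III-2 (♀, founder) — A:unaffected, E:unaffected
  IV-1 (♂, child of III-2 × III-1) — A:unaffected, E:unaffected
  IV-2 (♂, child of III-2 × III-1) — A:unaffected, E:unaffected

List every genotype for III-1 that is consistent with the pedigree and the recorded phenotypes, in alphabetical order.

A/I-1 aff ·: aa
A/I-2 un ·: AA|Aa
A/II-1 un I-1×I-2: Aa
A/II-2 aff ·: aa
A/III-1 un II-1×II-2: Aa
A/III-2 un ·: AA|Aa
A/IV-1 un III-2×III-1: AA|Aa
A/IV-2 un III-2×III-1: AA|Aa
⇒ A over [I-1,I-2,II-1,II-2,III-1,III-2,IV-1,IV-2]: 16 consistent
E/I-1 un ·: EE|Ee
E/I-2 un ·: EE|Ee
E/II-1 un I-1×I-2: EE|Ee
E/II-2 un ·: EE|Ee
E/III-1 un II-1×II-2: EE|Ee
E/III-2 un ·: EE|Ee
E/IV-1 un III-2×III-1: EE|Ee
E/IV-2 un III-2×III-1: EE|Ee
⇒ E over [I-1,I-2,II-1,II-2,III-1,III-2,IV-1,IV-2]: 150 consistent

III-1 ∈ {Aa EE, Aa Ee}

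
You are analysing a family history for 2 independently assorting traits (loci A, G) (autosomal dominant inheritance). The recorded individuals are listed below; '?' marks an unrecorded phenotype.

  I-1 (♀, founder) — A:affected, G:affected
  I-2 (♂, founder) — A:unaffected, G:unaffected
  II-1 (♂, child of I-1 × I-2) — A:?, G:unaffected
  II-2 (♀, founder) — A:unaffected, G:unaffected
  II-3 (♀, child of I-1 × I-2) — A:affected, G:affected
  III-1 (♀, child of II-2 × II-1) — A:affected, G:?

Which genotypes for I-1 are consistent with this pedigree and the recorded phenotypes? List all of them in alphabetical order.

A/I-1 aff ·: Aa|AA
A/I-2 un ·: aa
A/II-1 ? I-1×I-2: Aa
A/II-2 un ·: aa
A/II-3 aff I-1×I-2: Aa
A/III-1 aff II-2×II-1: Aa
⇒ A over [I-1,I-2,II-1,II-2,II-3,III-1]: 2 consistent
G/I-1 aff ·: Gg
G/I-2 un ·: gg
G/II-1 un I-1×I-2: gg
G/II-2 un ·: gg
G/II-3 aff I-1×I-2: Gg
G/III-1 ? II-2×II-1: gg
⇒ G over [I-1,I-2,II-1,II-2,II-3,III-1]: 1 consistent

I-1 ∈ {AA Gg, Aa Gg}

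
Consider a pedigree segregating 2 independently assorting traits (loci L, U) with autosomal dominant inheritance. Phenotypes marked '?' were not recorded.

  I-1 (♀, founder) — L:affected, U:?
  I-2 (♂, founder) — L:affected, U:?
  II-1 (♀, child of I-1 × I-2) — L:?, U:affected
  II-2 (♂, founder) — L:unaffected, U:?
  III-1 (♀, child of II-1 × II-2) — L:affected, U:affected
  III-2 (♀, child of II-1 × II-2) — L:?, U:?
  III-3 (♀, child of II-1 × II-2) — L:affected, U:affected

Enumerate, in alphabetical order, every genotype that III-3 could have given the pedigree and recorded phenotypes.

L/I-1 aff ·: Ll|LL
L/I-2 aff ·: Ll|LL
L/II-1 ? I-1×I-2: Ll|LL
L/II-2 un ·: ll
L/III-1 aff II-1×II-2: Ll
L/III-2 ? II-1×II-2: ll|Ll
L/III-3 aff II-1×II-2: Ll
⇒ L over [I-1,I-2,II-1,II-2,III-1,III-2,III-3]: 10 consistent
U/I-1 ? ·: uu|Uu|UU
U/I-2 ? ·: uu|Uu|UU
U/II-1 aff I-1×I-2: Uu|UU
U/II-2 ? ·: uu|Uu|UU
U/III-1 aff II-1×II-2: Uu|UU
U/III-2 ? II-1×II-2: uu|Uu|UU
U/III-3 aff II-1×II-2: Uu|UU
⇒ U over [I-1,I-2,II-1,II-2,III-1,III-2,III-3]: 194 consistent

III-3 ∈ {Ll UU, Ll Uu}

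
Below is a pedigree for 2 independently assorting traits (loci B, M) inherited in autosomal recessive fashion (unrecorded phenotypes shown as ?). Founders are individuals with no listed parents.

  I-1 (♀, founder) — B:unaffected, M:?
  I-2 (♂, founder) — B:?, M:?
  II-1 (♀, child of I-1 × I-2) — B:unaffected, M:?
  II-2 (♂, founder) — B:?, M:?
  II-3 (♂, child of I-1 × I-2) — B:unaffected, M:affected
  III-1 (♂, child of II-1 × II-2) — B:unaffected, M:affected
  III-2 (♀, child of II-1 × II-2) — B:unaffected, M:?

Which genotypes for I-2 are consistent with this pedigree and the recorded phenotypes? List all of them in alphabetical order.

I-2 ∈ {BB Mm, BB mm, Bb Mm, Bb mm, bb Mm, bb mm}

B/I-1 un ·: BB|Bb
B/I-2 ? ·: BB|Bb|bb
B/II-1 un I-1×I-2: BB|Bb
B/II-2 ? ·: BB|Bb|bb
B/II-3 un I-1×I-2: BB|Bb
B/III-1 un II-1×II-2: BB|Bb
B/III-2 un II-1×II-2: BB|Bb
⇒ B over [I-1,I-2,II-1,II-2,II-3,III-1,III-2]: 114 consistent
M/I-1 ? ·: Mm|mm
M/I-2 ? ·: Mm|mm
M/II-1 ? I-1×I-2: Mm|mm
M/II-2 ? ·: Mm|mm
M/II-3 aff I-1×I-2: mm
M/III-1 aff II-1×II-2: mm
M/III-2 ? II-1×II-2: MM|Mm|mm
⇒ M over [I-1,I-2,II-1,II-2,II-3,III-1,III-2]: 27 consistent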